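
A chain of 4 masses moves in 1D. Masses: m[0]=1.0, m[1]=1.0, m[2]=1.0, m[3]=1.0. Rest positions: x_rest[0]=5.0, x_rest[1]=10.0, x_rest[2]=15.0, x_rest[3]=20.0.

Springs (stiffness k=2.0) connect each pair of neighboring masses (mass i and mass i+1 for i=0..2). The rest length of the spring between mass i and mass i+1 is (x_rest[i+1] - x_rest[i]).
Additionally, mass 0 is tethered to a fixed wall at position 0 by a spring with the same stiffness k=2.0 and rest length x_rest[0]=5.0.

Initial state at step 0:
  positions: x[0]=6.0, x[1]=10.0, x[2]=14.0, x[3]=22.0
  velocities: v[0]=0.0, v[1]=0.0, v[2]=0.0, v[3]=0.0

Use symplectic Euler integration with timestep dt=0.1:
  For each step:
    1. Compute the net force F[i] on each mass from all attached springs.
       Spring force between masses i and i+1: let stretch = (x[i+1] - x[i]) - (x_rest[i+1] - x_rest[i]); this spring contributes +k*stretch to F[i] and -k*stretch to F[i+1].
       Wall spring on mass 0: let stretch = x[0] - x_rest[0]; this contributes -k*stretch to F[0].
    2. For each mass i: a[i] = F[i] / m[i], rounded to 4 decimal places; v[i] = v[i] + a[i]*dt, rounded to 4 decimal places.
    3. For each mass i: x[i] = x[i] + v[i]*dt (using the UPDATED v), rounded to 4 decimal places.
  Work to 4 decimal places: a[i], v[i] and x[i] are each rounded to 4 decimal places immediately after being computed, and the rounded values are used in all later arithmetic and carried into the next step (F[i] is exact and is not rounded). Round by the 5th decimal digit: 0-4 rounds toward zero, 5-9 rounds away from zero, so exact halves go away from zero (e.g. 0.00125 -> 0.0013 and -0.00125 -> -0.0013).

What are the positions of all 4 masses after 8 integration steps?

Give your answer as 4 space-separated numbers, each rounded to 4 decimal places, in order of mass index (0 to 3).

Step 0: x=[6.0000 10.0000 14.0000 22.0000] v=[0.0000 0.0000 0.0000 0.0000]
Step 1: x=[5.9600 10.0000 14.0800 21.9400] v=[-0.4000 0.0000 0.8000 -0.6000]
Step 2: x=[5.8816 10.0008 14.2356 21.8228] v=[-0.7840 0.0080 1.5560 -1.1720]
Step 3: x=[5.7680 10.0039 14.4583 21.6539] v=[-1.1365 0.0311 2.2265 -1.6894]
Step 4: x=[5.6237 10.0114 14.7358 21.4411] v=[-1.4429 0.0748 2.7747 -2.1285]
Step 5: x=[5.4547 10.0256 15.0529 21.1941] v=[-1.6901 0.1421 3.1709 -2.4696]
Step 6: x=[5.2680 10.0489 15.3923 20.9243] v=[-1.8669 0.2334 3.3937 -2.6978]
Step 7: x=[5.0716 10.0835 15.7354 20.6439] v=[-1.9643 0.3459 3.4314 -2.8042]
Step 8: x=[4.8740 10.1309 16.0637 20.3653] v=[-1.9762 0.4739 3.2827 -2.7859]

Answer: 4.8740 10.1309 16.0637 20.3653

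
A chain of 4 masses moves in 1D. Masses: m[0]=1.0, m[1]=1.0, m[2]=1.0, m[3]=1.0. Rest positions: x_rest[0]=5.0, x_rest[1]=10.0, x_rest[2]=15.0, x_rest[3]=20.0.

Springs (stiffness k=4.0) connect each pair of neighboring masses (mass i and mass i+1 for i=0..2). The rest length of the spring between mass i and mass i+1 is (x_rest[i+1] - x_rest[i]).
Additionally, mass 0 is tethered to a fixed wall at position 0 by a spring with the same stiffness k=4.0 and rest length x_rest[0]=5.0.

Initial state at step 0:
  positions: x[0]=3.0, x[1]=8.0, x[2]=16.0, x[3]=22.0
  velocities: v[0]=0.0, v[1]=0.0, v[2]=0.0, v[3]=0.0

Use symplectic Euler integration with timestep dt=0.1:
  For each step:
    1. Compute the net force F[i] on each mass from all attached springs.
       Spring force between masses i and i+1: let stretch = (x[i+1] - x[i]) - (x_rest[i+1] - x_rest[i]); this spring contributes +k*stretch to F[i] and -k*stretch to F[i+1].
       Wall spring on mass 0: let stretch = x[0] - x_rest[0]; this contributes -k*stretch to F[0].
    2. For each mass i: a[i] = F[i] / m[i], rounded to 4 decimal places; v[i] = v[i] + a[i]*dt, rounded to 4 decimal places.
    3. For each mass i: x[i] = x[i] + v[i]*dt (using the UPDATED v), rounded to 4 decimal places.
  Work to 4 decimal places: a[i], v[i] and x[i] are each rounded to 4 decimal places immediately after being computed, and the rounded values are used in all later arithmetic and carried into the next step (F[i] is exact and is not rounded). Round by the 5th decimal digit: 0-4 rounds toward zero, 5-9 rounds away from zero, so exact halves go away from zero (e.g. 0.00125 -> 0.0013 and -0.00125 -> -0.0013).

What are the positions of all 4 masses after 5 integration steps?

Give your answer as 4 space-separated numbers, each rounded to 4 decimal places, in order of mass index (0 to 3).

Step 0: x=[3.0000 8.0000 16.0000 22.0000] v=[0.0000 0.0000 0.0000 0.0000]
Step 1: x=[3.0800 8.1200 15.9200 21.9600] v=[0.8000 1.2000 -0.8000 -0.4000]
Step 2: x=[3.2384 8.3504 15.7696 21.8784] v=[1.5840 2.3040 -1.5040 -0.8160]
Step 3: x=[3.4717 8.6731 15.5668 21.7525] v=[2.3334 3.2269 -2.0282 -1.2595]
Step 4: x=[3.7742 9.0635 15.3357 21.5791] v=[3.0253 3.9038 -2.3114 -1.7338]
Step 5: x=[4.1373 9.4932 15.1034 21.3560] v=[3.6313 4.2970 -2.3229 -2.2312]

Answer: 4.1373 9.4932 15.1034 21.3560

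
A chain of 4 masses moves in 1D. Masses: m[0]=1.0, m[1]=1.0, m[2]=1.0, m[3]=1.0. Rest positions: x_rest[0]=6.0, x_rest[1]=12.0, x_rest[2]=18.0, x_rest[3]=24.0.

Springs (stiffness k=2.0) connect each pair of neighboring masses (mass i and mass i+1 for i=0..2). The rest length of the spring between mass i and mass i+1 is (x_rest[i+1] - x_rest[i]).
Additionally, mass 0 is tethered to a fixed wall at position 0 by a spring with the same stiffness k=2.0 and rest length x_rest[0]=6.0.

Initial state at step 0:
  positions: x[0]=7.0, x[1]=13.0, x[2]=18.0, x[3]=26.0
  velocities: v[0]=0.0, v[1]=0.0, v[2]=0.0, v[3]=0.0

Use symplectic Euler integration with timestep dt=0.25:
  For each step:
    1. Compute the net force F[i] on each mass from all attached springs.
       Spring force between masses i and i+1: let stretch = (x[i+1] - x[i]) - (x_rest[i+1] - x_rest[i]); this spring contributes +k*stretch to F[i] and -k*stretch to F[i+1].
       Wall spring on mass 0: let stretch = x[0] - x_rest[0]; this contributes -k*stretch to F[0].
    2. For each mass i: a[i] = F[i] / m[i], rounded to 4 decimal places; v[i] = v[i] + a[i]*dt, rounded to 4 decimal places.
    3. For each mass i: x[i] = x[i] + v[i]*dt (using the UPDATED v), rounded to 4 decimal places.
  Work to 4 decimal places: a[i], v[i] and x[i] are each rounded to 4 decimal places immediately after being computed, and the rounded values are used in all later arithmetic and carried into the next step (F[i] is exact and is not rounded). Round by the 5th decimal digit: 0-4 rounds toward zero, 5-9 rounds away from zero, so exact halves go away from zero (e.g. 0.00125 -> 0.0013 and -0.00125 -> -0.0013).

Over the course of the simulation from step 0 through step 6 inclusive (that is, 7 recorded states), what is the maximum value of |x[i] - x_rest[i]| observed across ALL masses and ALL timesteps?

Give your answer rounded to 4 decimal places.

Step 0: x=[7.0000 13.0000 18.0000 26.0000] v=[0.0000 0.0000 0.0000 0.0000]
Step 1: x=[6.8750 12.8750 18.3750 25.7500] v=[-0.5000 -0.5000 1.5000 -1.0000]
Step 2: x=[6.6406 12.6875 18.9844 25.3281] v=[-0.9375 -0.7500 2.4375 -1.6875]
Step 3: x=[6.3320 12.5313 19.5996 24.8633] v=[-1.2344 -0.6250 2.4609 -1.8594]
Step 4: x=[6.0068 12.4837 19.9893 24.4905] v=[-1.3008 -0.1905 1.5586 -1.4913]
Step 5: x=[5.7404 12.5647 20.0034 24.3050] v=[-1.0658 0.3239 0.0564 -0.7419]
Step 6: x=[5.6094 12.7225 19.6254 24.3318] v=[-0.5239 0.6311 -1.5122 0.1073]
Max displacement = 2.0034

Answer: 2.0034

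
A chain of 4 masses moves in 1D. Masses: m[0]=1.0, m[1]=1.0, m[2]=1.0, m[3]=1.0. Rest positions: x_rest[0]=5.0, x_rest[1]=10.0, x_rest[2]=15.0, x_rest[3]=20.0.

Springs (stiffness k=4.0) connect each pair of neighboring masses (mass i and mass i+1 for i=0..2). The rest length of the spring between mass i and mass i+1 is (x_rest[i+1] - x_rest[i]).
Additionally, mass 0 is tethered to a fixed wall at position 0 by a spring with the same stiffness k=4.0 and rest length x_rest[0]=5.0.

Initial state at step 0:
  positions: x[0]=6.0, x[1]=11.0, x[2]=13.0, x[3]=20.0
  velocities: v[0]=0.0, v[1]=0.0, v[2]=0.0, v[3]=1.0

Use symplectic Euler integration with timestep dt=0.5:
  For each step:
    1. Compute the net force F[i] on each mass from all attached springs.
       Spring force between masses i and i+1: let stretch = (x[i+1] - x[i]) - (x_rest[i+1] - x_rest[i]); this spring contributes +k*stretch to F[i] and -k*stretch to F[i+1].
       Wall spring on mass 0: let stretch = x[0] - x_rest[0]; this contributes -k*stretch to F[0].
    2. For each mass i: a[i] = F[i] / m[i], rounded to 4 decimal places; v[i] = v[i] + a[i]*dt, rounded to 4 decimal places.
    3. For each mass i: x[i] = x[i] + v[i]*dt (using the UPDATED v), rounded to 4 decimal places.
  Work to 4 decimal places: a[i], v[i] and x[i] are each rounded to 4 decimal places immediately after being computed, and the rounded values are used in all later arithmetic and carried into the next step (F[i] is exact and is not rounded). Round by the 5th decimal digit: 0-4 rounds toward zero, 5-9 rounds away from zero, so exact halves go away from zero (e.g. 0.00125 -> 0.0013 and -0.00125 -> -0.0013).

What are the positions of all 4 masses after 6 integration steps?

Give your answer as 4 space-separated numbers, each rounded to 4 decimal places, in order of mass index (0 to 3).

Step 0: x=[6.0000 11.0000 13.0000 20.0000] v=[0.0000 0.0000 0.0000 1.0000]
Step 1: x=[5.0000 8.0000 18.0000 18.5000] v=[-2.0000 -6.0000 10.0000 -3.0000]
Step 2: x=[2.0000 12.0000 13.5000 21.5000] v=[-6.0000 8.0000 -9.0000 6.0000]
Step 3: x=[7.0000 7.5000 15.5000 21.5000] v=[10.0000 -9.0000 4.0000 0.0000]
Step 4: x=[5.5000 10.5000 15.5000 20.5000] v=[-3.0000 6.0000 0.0000 -2.0000]
Step 5: x=[3.5000 13.5000 15.5000 19.5000] v=[-4.0000 6.0000 0.0000 -2.0000]
Step 6: x=[8.0000 8.5000 17.5000 19.5000] v=[9.0000 -10.0000 4.0000 0.0000]

Answer: 8.0000 8.5000 17.5000 19.5000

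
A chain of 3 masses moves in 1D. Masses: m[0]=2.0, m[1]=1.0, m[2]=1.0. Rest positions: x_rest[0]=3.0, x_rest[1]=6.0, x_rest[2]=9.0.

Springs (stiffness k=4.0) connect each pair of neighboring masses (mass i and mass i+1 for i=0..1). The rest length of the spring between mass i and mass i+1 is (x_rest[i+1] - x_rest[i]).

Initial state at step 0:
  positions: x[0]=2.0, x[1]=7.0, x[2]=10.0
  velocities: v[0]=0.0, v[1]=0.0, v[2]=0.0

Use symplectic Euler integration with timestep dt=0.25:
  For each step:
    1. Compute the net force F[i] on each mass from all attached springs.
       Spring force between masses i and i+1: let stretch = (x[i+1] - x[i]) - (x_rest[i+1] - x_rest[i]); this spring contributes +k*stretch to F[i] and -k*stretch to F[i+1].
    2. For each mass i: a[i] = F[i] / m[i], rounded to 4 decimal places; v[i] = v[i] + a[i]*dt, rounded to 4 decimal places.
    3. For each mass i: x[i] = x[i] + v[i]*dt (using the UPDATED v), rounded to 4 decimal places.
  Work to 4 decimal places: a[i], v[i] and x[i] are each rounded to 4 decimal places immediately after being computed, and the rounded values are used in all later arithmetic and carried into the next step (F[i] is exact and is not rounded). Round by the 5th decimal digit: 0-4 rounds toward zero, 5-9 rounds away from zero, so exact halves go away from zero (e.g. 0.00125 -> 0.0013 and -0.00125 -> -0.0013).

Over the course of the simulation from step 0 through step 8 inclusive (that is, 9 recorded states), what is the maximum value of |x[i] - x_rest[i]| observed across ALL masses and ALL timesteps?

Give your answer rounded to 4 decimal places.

Answer: 1.7559

Derivation:
Step 0: x=[2.0000 7.0000 10.0000] v=[0.0000 0.0000 0.0000]
Step 1: x=[2.2500 6.5000 10.0000] v=[1.0000 -2.0000 0.0000]
Step 2: x=[2.6563 5.8125 9.8750] v=[1.6250 -2.7500 -0.5000]
Step 3: x=[3.0821 5.3516 9.4844] v=[1.7031 -1.8437 -1.5625]
Step 4: x=[3.4166 5.3565 8.8106] v=[1.3379 0.0196 -2.6953]
Step 5: x=[3.6186 5.7400 8.0233] v=[0.8079 1.5338 -3.1494]
Step 6: x=[3.7108 6.1639 7.4151] v=[0.3686 1.6957 -2.4327]
Step 7: x=[3.7346 6.2874 7.2441] v=[0.0952 0.4938 -0.6839]
Step 8: x=[3.7025 6.0118 7.5840] v=[-0.1284 -1.1023 1.3594]
Max displacement = 1.7559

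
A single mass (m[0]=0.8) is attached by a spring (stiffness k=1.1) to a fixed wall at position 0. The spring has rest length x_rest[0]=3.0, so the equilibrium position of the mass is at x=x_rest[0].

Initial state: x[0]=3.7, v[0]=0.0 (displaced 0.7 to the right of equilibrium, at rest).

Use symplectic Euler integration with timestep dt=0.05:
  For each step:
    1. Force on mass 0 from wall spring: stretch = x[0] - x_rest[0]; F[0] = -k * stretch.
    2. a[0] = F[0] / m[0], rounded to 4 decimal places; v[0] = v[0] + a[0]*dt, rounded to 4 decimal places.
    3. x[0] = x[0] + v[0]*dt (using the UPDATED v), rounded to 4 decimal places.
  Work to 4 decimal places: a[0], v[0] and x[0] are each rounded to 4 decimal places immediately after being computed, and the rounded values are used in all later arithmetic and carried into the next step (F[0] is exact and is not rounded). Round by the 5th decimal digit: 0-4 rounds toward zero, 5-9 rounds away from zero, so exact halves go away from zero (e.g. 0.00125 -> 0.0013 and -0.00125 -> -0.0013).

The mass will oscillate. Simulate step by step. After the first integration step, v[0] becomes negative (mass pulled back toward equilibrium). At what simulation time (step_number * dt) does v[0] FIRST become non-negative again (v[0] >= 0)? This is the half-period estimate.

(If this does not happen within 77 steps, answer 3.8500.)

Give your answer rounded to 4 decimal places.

Step 0: x=[3.7000] v=[0.0000]
Step 1: x=[3.6976] v=[-0.0481]
Step 2: x=[3.6928] v=[-0.0961]
Step 3: x=[3.6856] v=[-0.1437]
Step 4: x=[3.6761] v=[-0.1908]
Step 5: x=[3.6642] v=[-0.2373]
Step 6: x=[3.6501] v=[-0.2830]
Step 7: x=[3.6337] v=[-0.3277]
Step 8: x=[3.6151] v=[-0.3713]
Step 9: x=[3.5944] v=[-0.4136]
Step 10: x=[3.5717] v=[-0.4545]
Step 11: x=[3.5470] v=[-0.4938]
Step 12: x=[3.5204] v=[-0.5314]
Step 13: x=[3.4920] v=[-0.5672]
Step 14: x=[3.4620] v=[-0.6010]
Step 15: x=[3.4304] v=[-0.6328]
Step 16: x=[3.3973] v=[-0.6624]
Step 17: x=[3.3628] v=[-0.6897]
Step 18: x=[3.3271] v=[-0.7146]
Step 19: x=[3.2902] v=[-0.7371]
Step 20: x=[3.2523] v=[-0.7571]
Step 21: x=[3.2136] v=[-0.7744]
Step 22: x=[3.1741] v=[-0.7891]
Step 23: x=[3.1340] v=[-0.8011]
Step 24: x=[3.0935] v=[-0.8103]
Step 25: x=[3.0527] v=[-0.8167]
Step 26: x=[3.0117] v=[-0.8203]
Step 27: x=[2.9706] v=[-0.8211]
Step 28: x=[2.9296] v=[-0.8191]
Step 29: x=[2.8889] v=[-0.8143]
Step 30: x=[2.8486] v=[-0.8067]
Step 31: x=[2.8088] v=[-0.7963]
Step 32: x=[2.7696] v=[-0.7832]
Step 33: x=[2.7312] v=[-0.7674]
Step 34: x=[2.6938] v=[-0.7489]
Step 35: x=[2.6574] v=[-0.7279]
Step 36: x=[2.6222] v=[-0.7043]
Step 37: x=[2.5883] v=[-0.6783]
Step 38: x=[2.5558] v=[-0.6500]
Step 39: x=[2.5248] v=[-0.6195]
Step 40: x=[2.4955] v=[-0.5868]
Step 41: x=[2.4679] v=[-0.5521]
Step 42: x=[2.4421] v=[-0.5155]
Step 43: x=[2.4182] v=[-0.4771]
Step 44: x=[2.3963] v=[-0.4371]
Step 45: x=[2.3765] v=[-0.3956]
Step 46: x=[2.3589] v=[-0.3527]
Step 47: x=[2.3435] v=[-0.3086]
Step 48: x=[2.3303] v=[-0.2635]
Step 49: x=[2.3194] v=[-0.2175]
Step 50: x=[2.3109] v=[-0.1707]
Step 51: x=[2.3047] v=[-0.1233]
Step 52: x=[2.3009] v=[-0.0755]
Step 53: x=[2.2995] v=[-0.0274]
Step 54: x=[2.3005] v=[0.0208]
First v>=0 after going negative at step 54, time=2.7000

Answer: 2.7000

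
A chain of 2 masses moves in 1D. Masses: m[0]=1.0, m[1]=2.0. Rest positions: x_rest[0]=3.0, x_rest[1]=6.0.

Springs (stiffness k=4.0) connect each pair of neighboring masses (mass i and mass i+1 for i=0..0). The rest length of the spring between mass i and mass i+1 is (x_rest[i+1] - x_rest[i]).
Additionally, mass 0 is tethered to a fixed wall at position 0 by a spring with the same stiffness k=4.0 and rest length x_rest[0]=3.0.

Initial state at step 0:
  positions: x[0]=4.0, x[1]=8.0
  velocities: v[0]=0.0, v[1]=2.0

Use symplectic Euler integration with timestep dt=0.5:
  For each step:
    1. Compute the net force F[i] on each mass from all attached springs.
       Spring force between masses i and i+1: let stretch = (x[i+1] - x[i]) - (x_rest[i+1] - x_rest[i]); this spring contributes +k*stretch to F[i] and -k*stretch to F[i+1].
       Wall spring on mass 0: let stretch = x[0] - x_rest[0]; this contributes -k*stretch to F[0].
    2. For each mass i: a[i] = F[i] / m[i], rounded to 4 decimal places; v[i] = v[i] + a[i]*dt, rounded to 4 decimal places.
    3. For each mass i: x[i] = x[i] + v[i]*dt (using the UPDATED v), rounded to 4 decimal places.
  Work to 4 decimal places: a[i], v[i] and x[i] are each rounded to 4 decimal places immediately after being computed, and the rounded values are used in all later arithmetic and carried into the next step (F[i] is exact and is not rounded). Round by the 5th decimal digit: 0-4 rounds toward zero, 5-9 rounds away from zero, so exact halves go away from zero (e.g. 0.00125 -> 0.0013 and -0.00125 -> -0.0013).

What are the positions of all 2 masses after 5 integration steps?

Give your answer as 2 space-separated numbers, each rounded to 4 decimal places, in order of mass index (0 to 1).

Step 0: x=[4.0000 8.0000] v=[0.0000 2.0000]
Step 1: x=[4.0000 8.5000] v=[0.0000 1.0000]
Step 2: x=[4.5000 8.2500] v=[1.0000 -0.5000]
Step 3: x=[4.2500 7.6250] v=[-0.5000 -1.2500]
Step 4: x=[3.1250 6.8125] v=[-2.2500 -1.6250]
Step 5: x=[2.5625 5.6563] v=[-1.1250 -2.3125]

Answer: 2.5625 5.6563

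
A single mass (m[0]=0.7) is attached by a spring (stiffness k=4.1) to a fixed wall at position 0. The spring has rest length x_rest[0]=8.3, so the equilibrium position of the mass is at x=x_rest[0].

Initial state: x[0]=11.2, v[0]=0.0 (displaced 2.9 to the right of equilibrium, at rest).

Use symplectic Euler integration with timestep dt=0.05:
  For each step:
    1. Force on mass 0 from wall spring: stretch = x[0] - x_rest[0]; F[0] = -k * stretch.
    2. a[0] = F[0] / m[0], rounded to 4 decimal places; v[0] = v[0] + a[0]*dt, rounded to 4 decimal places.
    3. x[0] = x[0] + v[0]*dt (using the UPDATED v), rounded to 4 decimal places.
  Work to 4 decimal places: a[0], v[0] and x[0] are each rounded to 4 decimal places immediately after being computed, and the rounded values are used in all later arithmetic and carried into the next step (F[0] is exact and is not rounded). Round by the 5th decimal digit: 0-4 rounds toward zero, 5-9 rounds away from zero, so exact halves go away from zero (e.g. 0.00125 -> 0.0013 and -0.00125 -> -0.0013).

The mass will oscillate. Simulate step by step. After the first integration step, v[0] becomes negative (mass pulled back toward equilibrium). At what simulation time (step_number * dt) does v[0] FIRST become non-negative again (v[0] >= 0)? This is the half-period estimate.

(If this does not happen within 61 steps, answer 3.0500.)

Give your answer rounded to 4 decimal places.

Step 0: x=[11.2000] v=[0.0000]
Step 1: x=[11.1575] v=[-0.8493]
Step 2: x=[11.0732] v=[-1.6861]
Step 3: x=[10.9483] v=[-2.4983]
Step 4: x=[10.7846] v=[-3.2739]
Step 5: x=[10.5845] v=[-4.0015]
Step 6: x=[10.3510] v=[-4.6705]
Step 7: x=[10.0874] v=[-5.2712]
Step 8: x=[9.7977] v=[-5.7947]
Step 9: x=[9.4860] v=[-6.2333]
Step 10: x=[9.1570] v=[-6.5806]
Step 11: x=[8.8154] v=[-6.8316]
Step 12: x=[8.4663] v=[-6.9825]
Step 13: x=[8.1147] v=[-7.0312]
Step 14: x=[7.7659] v=[-6.9769]
Step 15: x=[7.4249] v=[-6.8205]
Step 16: x=[7.0967] v=[-6.5642]
Step 17: x=[6.7861] v=[-6.2118]
Step 18: x=[6.4977] v=[-5.7684]
Step 19: x=[6.2357] v=[-5.2406]
Step 20: x=[6.0039] v=[-4.6361]
Step 21: x=[5.8057] v=[-3.9637]
Step 22: x=[5.6440] v=[-3.2332]
Step 23: x=[5.5212] v=[-2.4554]
Step 24: x=[5.4391] v=[-1.6416]
Step 25: x=[5.3989] v=[-0.8038]
Step 26: x=[5.4012] v=[0.0458]
First v>=0 after going negative at step 26, time=1.3000

Answer: 1.3000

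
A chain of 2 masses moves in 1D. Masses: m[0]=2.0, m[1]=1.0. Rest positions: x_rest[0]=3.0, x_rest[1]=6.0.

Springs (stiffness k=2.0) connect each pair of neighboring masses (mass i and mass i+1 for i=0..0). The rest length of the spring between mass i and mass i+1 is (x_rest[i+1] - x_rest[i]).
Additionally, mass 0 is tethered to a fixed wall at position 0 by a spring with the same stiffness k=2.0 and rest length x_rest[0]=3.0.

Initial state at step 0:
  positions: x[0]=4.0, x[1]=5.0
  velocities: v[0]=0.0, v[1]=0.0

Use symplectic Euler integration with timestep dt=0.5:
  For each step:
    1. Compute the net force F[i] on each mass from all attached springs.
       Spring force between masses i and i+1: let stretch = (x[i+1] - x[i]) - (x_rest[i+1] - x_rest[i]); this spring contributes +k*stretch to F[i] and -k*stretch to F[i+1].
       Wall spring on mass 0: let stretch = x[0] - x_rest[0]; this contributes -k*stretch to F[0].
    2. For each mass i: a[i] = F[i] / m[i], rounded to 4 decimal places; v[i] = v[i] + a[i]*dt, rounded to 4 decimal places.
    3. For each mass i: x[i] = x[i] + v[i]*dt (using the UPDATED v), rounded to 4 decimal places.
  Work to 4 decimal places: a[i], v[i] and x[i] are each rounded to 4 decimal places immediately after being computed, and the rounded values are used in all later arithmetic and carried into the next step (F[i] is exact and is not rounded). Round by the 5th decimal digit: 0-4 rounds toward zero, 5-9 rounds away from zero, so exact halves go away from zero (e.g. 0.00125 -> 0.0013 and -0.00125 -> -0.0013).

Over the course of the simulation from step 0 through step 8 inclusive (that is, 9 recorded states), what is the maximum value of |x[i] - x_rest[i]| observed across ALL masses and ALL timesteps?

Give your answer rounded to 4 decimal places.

Step 0: x=[4.0000 5.0000] v=[0.0000 0.0000]
Step 1: x=[3.2500 6.0000] v=[-1.5000 2.0000]
Step 2: x=[2.3750 7.1250] v=[-1.7500 2.2500]
Step 3: x=[2.0938 7.3750] v=[-0.5625 0.5000]
Step 4: x=[2.6094 6.4844] v=[1.0312 -1.7812]
Step 5: x=[3.4414 5.1563] v=[1.6640 -2.6562]
Step 6: x=[3.8418 4.4708] v=[0.8008 -1.3711]
Step 7: x=[3.4390 4.9708] v=[-0.8056 0.9999]
Step 8: x=[2.5594 6.2049] v=[-1.7592 2.4681]
Max displacement = 1.5292

Answer: 1.5292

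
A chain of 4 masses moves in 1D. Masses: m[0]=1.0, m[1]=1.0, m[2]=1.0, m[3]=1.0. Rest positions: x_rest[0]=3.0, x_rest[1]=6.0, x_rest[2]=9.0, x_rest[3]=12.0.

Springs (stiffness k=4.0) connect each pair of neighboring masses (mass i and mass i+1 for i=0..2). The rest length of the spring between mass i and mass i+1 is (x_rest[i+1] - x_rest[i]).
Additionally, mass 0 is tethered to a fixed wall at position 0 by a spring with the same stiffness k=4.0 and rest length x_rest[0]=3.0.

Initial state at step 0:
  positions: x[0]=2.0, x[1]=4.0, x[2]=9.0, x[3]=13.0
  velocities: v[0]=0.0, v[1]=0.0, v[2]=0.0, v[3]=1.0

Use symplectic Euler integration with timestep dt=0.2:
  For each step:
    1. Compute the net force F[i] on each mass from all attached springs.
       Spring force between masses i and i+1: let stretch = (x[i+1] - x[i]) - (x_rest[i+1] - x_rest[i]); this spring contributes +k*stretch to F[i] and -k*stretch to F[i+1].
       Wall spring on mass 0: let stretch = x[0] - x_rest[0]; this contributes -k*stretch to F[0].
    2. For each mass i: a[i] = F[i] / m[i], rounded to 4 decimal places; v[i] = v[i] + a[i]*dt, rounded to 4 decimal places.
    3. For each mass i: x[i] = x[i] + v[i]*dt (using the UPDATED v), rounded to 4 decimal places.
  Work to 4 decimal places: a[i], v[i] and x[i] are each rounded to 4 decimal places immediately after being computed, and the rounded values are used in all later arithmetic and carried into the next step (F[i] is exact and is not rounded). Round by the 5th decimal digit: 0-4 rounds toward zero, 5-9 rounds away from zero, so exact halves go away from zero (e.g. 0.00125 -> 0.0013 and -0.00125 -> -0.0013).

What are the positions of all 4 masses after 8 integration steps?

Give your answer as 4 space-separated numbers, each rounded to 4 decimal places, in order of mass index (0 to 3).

Step 0: x=[2.0000 4.0000 9.0000 13.0000] v=[0.0000 0.0000 0.0000 1.0000]
Step 1: x=[2.0000 4.4800 8.8400 13.0400] v=[0.0000 2.4000 -0.8000 0.2000]
Step 2: x=[2.0768 5.2608 8.6544 12.8880] v=[0.3840 3.9040 -0.9280 -0.7600]
Step 3: x=[2.3308 6.0751 8.6032 12.5386] v=[1.2698 4.0717 -0.2560 -1.7469]
Step 4: x=[2.8109 6.6948 8.7772 12.0396] v=[2.4006 3.0987 0.8698 -2.4952]
Step 5: x=[3.4627 7.0263 9.1400 11.4986] v=[3.2590 1.6575 1.8138 -2.7051]
Step 6: x=[4.1306 7.1258 9.5419 11.0602] v=[3.3397 0.4976 2.0097 -2.1920]
Step 7: x=[4.6169 7.1327 9.8002 10.8589] v=[2.4314 0.0343 1.2915 -1.0066]
Step 8: x=[4.7670 7.1638 9.8011 10.9682] v=[0.7505 0.1557 0.0045 0.5464]

Answer: 4.7670 7.1638 9.8011 10.9682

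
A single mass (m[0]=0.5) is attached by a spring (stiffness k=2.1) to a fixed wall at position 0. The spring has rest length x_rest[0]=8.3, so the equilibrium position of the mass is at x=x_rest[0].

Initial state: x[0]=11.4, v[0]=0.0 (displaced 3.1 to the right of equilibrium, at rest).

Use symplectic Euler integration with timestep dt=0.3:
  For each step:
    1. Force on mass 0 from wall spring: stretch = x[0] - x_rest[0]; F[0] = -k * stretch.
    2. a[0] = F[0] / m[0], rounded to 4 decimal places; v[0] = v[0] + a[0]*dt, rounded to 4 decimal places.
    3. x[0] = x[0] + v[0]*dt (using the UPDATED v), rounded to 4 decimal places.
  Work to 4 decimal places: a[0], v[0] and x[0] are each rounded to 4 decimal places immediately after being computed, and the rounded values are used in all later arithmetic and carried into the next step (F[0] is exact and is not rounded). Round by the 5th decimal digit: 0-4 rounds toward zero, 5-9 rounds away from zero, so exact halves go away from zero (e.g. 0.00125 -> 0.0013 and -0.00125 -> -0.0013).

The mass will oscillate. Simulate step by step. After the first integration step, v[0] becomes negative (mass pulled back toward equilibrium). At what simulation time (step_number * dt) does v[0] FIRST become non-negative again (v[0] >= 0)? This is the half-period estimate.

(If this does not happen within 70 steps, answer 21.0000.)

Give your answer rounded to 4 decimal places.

Answer: 1.8000

Derivation:
Step 0: x=[11.4000] v=[0.0000]
Step 1: x=[10.2282] v=[-3.9060]
Step 2: x=[8.3276] v=[-6.3355]
Step 3: x=[6.4165] v=[-6.3703]
Step 4: x=[5.2174] v=[-3.9971]
Step 5: x=[5.1835] v=[-0.1130]
Step 6: x=[6.3276] v=[3.8138]
First v>=0 after going negative at step 6, time=1.8000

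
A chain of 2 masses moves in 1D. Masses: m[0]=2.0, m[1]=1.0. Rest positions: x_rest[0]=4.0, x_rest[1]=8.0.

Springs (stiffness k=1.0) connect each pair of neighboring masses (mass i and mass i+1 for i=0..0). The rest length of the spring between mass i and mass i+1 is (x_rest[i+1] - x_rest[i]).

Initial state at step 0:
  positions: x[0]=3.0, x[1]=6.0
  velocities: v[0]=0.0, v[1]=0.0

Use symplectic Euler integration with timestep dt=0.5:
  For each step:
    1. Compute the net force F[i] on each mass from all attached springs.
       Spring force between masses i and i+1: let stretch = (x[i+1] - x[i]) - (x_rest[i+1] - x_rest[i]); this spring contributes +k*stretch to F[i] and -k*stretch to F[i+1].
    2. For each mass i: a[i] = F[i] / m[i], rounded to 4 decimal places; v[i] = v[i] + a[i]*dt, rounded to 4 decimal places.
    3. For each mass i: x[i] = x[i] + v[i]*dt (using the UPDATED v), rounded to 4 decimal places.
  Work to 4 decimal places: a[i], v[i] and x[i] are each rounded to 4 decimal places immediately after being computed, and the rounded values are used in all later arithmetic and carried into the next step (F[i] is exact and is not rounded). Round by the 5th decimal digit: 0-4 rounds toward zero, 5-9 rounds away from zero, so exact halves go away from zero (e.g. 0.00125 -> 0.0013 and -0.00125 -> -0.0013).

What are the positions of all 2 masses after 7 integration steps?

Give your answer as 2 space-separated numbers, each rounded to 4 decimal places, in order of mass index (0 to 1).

Step 0: x=[3.0000 6.0000] v=[0.0000 0.0000]
Step 1: x=[2.8750 6.2500] v=[-0.2500 0.5000]
Step 2: x=[2.6719 6.6563] v=[-0.4063 0.8125]
Step 3: x=[2.4668 7.0665] v=[-0.4102 0.8203]
Step 4: x=[2.3367 7.3268] v=[-0.2603 0.5205]
Step 5: x=[2.3303 7.3396] v=[-0.0128 0.0255]
Step 6: x=[2.4501 7.1000] v=[0.2396 -0.4792]
Step 7: x=[2.6512 6.6979] v=[0.4021 -0.8042]

Answer: 2.6512 6.6979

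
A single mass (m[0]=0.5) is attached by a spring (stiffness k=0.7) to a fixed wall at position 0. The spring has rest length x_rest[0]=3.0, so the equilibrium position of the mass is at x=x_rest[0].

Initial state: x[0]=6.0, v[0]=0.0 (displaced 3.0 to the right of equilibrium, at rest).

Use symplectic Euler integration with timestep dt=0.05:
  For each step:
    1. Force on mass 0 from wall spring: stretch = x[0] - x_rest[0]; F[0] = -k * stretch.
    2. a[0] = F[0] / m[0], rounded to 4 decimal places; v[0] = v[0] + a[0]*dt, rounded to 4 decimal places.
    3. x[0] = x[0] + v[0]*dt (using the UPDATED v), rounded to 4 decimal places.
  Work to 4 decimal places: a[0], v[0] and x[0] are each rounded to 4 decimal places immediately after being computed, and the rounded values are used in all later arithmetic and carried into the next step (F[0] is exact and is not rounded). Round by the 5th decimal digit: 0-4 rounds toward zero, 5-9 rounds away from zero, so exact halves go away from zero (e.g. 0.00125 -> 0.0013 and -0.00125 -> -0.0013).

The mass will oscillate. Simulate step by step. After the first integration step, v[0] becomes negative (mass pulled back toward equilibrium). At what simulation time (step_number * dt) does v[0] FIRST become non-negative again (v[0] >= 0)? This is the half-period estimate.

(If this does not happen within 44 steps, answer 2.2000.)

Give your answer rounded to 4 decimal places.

Answer: 2.2000

Derivation:
Step 0: x=[6.0000] v=[0.0000]
Step 1: x=[5.9895] v=[-0.2100]
Step 2: x=[5.9685] v=[-0.4193]
Step 3: x=[5.9371] v=[-0.6271]
Step 4: x=[5.8955] v=[-0.8327]
Step 5: x=[5.8437] v=[-1.0354]
Step 6: x=[5.7820] v=[-1.2345]
Step 7: x=[5.7105] v=[-1.4292]
Step 8: x=[5.6296] v=[-1.6189]
Step 9: x=[5.5395] v=[-1.8030]
Step 10: x=[5.4405] v=[-1.9808]
Step 11: x=[5.3329] v=[-2.1516]
Step 12: x=[5.2172] v=[-2.3149]
Step 13: x=[5.0937] v=[-2.4701]
Step 14: x=[4.9629] v=[-2.6167]
Step 15: x=[4.8252] v=[-2.7541]
Step 16: x=[4.6811] v=[-2.8819]
Step 17: x=[4.5311] v=[-2.9996]
Step 18: x=[4.3758] v=[-3.1068]
Step 19: x=[4.2156] v=[-3.2031]
Step 20: x=[4.0512] v=[-3.2882]
Step 21: x=[3.8831] v=[-3.3618]
Step 22: x=[3.7119] v=[-3.4236]
Step 23: x=[3.5382] v=[-3.4734]
Step 24: x=[3.3626] v=[-3.5111]
Step 25: x=[3.1858] v=[-3.5365]
Step 26: x=[3.0083] v=[-3.5495]
Step 27: x=[2.8308] v=[-3.5501]
Step 28: x=[2.6539] v=[-3.5383]
Step 29: x=[2.4782] v=[-3.5141]
Step 30: x=[2.3043] v=[-3.4776]
Step 31: x=[2.1329] v=[-3.4289]
Step 32: x=[1.9645] v=[-3.3682]
Step 33: x=[1.7997] v=[-3.2957]
Step 34: x=[1.6391] v=[-3.2117]
Step 35: x=[1.4833] v=[-3.1164]
Step 36: x=[1.3328] v=[-3.0102]
Step 37: x=[1.1881] v=[-2.8935]
Step 38: x=[1.0498] v=[-2.7667]
Step 39: x=[0.9183] v=[-2.6302]
Step 40: x=[0.7941] v=[-2.4845]
Step 41: x=[0.6776] v=[-2.3301]
Step 42: x=[0.5692] v=[-2.1675]
Step 43: x=[0.4693] v=[-1.9973]
Step 44: x=[0.3783] v=[-1.8202]
v[0] did not become non-negative within 44 steps; using fallback time=2.2000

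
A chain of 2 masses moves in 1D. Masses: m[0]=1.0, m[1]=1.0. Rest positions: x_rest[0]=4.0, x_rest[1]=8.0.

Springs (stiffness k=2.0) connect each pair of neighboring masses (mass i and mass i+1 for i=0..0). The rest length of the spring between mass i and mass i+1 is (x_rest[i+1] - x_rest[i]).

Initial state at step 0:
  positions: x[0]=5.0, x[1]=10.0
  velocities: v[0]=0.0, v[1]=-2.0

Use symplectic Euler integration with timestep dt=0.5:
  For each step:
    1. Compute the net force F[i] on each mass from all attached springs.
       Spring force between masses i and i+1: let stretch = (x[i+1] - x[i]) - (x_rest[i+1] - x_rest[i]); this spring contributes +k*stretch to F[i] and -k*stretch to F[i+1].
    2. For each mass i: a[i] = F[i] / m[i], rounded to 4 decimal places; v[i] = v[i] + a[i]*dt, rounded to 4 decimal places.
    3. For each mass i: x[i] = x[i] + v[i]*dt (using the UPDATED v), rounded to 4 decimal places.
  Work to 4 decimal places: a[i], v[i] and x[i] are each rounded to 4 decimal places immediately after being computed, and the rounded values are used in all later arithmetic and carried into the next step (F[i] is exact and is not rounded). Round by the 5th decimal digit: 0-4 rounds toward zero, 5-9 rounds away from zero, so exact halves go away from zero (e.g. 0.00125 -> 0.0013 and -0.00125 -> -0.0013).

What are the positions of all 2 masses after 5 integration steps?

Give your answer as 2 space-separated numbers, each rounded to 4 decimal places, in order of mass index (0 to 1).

Answer: 2.0000 8.0000

Derivation:
Step 0: x=[5.0000 10.0000] v=[0.0000 -2.0000]
Step 1: x=[5.5000 8.5000] v=[1.0000 -3.0000]
Step 2: x=[5.5000 7.5000] v=[0.0000 -2.0000]
Step 3: x=[4.5000 7.5000] v=[-2.0000 0.0000]
Step 4: x=[3.0000 8.0000] v=[-3.0000 1.0000]
Step 5: x=[2.0000 8.0000] v=[-2.0000 0.0000]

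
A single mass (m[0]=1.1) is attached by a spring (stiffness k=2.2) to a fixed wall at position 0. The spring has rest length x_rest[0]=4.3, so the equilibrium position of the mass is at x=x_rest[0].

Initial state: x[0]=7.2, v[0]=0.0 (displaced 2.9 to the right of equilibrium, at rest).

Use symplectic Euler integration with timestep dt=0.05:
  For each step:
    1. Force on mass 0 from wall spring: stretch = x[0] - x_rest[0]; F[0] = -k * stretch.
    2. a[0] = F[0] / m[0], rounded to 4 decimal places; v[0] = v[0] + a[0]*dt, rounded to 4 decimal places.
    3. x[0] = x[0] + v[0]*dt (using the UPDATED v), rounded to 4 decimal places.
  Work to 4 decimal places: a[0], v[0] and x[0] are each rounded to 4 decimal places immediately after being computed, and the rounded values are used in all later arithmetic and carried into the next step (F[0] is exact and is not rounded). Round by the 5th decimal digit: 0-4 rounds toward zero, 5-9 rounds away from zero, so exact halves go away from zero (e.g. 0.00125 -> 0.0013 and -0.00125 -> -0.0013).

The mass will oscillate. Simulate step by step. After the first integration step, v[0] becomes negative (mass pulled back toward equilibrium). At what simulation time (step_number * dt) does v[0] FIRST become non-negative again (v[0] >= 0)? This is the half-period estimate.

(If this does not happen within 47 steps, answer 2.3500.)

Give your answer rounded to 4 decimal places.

Answer: 2.2500

Derivation:
Step 0: x=[7.2000] v=[0.0000]
Step 1: x=[7.1855] v=[-0.2900]
Step 2: x=[7.1566] v=[-0.5786]
Step 3: x=[7.1134] v=[-0.8643]
Step 4: x=[7.0561] v=[-1.1456]
Step 5: x=[6.9850] v=[-1.4212]
Step 6: x=[6.9005] v=[-1.6897]
Step 7: x=[6.8030] v=[-1.9498]
Step 8: x=[6.6930] v=[-2.2001]
Step 9: x=[6.5710] v=[-2.4394]
Step 10: x=[6.4377] v=[-2.6665]
Step 11: x=[6.2937] v=[-2.8803]
Step 12: x=[6.1397] v=[-3.0797]
Step 13: x=[5.9765] v=[-3.2637]
Step 14: x=[5.8049] v=[-3.4314]
Step 15: x=[5.6258] v=[-3.5819]
Step 16: x=[5.4401] v=[-3.7145]
Step 17: x=[5.2487] v=[-3.8285]
Step 18: x=[5.0525] v=[-3.9234]
Step 19: x=[4.8526] v=[-3.9987]
Step 20: x=[4.6499] v=[-4.0540]
Step 21: x=[4.4455] v=[-4.0890]
Step 22: x=[4.2403] v=[-4.1036]
Step 23: x=[4.0354] v=[-4.0976]
Step 24: x=[3.8318] v=[-4.0711]
Step 25: x=[3.6306] v=[-4.0243]
Step 26: x=[3.4327] v=[-3.9574]
Step 27: x=[3.2392] v=[-3.8707]
Step 28: x=[3.0510] v=[-3.7646]
Step 29: x=[2.8690] v=[-3.6397]
Step 30: x=[2.6942] v=[-3.4966]
Step 31: x=[2.5274] v=[-3.3360]
Step 32: x=[2.3695] v=[-3.1587]
Step 33: x=[2.2212] v=[-2.9657]
Step 34: x=[2.0833] v=[-2.7578]
Step 35: x=[1.9565] v=[-2.5361]
Step 36: x=[1.8414] v=[-2.3018]
Step 37: x=[1.7386] v=[-2.0559]
Step 38: x=[1.6486] v=[-1.7998]
Step 39: x=[1.5719] v=[-1.5347]
Step 40: x=[1.5088] v=[-1.2619]
Step 41: x=[1.4597] v=[-0.9828]
Step 42: x=[1.4248] v=[-0.6988]
Step 43: x=[1.4042] v=[-0.4113]
Step 44: x=[1.3981] v=[-0.1217]
Step 45: x=[1.4065] v=[0.1685]
First v>=0 after going negative at step 45, time=2.2500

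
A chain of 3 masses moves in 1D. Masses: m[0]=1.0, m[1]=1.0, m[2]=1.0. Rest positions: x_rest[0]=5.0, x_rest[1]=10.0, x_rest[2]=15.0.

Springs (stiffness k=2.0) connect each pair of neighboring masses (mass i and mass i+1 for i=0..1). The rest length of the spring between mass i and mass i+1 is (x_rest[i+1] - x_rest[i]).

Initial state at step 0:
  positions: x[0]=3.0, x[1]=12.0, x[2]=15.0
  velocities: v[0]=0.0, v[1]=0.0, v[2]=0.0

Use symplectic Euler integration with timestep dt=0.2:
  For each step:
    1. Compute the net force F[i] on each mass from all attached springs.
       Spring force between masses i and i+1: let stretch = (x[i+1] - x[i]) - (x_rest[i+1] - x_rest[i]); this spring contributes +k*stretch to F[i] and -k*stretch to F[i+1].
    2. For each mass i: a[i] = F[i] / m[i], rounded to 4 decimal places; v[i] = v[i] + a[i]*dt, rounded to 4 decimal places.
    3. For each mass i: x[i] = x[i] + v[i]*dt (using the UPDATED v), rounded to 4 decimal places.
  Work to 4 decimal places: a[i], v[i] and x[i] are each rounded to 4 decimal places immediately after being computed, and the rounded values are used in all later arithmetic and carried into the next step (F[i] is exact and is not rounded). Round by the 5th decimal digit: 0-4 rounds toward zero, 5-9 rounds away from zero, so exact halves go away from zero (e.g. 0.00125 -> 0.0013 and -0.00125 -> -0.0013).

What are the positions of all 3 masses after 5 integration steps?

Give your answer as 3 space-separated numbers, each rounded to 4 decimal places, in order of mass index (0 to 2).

Step 0: x=[3.0000 12.0000 15.0000] v=[0.0000 0.0000 0.0000]
Step 1: x=[3.3200 11.5200 15.1600] v=[1.6000 -2.4000 0.8000]
Step 2: x=[3.8960 10.6752 15.4288] v=[2.8800 -4.2240 1.3440]
Step 3: x=[4.6143 9.6684 15.7173] v=[3.5917 -5.0342 1.4426]
Step 4: x=[5.3370 8.7411 15.9219] v=[3.6133 -4.6363 1.0230]
Step 5: x=[5.9320 8.1160 15.9520] v=[2.9749 -3.1256 0.1507]

Answer: 5.9320 8.1160 15.9520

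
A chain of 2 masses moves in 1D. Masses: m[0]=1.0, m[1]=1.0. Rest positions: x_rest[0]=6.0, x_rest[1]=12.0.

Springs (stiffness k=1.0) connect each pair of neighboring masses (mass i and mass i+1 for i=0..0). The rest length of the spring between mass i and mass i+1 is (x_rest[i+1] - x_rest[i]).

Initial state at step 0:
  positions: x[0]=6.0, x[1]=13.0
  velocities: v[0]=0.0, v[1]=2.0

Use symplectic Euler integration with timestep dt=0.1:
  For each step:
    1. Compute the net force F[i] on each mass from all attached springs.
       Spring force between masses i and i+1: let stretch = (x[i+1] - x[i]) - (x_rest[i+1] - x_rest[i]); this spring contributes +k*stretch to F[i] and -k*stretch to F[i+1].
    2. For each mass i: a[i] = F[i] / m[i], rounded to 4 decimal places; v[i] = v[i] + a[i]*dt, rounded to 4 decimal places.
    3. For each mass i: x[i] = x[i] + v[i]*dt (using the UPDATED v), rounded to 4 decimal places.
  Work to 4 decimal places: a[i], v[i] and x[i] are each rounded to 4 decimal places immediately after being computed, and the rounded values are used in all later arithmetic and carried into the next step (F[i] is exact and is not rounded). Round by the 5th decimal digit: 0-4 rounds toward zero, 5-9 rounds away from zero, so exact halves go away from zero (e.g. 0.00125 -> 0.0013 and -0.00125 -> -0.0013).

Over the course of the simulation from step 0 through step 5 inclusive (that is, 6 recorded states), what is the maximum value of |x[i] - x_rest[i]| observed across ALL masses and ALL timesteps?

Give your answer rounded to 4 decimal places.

Answer: 1.8177

Derivation:
Step 0: x=[6.0000 13.0000] v=[0.0000 2.0000]
Step 1: x=[6.0100 13.1900] v=[0.1000 1.9000]
Step 2: x=[6.0318 13.3682] v=[0.2180 1.7820]
Step 3: x=[6.0670 13.5330] v=[0.3516 1.6484]
Step 4: x=[6.1168 13.6832] v=[0.4982 1.5018]
Step 5: x=[6.1823 13.8177] v=[0.6548 1.3452]
Max displacement = 1.8177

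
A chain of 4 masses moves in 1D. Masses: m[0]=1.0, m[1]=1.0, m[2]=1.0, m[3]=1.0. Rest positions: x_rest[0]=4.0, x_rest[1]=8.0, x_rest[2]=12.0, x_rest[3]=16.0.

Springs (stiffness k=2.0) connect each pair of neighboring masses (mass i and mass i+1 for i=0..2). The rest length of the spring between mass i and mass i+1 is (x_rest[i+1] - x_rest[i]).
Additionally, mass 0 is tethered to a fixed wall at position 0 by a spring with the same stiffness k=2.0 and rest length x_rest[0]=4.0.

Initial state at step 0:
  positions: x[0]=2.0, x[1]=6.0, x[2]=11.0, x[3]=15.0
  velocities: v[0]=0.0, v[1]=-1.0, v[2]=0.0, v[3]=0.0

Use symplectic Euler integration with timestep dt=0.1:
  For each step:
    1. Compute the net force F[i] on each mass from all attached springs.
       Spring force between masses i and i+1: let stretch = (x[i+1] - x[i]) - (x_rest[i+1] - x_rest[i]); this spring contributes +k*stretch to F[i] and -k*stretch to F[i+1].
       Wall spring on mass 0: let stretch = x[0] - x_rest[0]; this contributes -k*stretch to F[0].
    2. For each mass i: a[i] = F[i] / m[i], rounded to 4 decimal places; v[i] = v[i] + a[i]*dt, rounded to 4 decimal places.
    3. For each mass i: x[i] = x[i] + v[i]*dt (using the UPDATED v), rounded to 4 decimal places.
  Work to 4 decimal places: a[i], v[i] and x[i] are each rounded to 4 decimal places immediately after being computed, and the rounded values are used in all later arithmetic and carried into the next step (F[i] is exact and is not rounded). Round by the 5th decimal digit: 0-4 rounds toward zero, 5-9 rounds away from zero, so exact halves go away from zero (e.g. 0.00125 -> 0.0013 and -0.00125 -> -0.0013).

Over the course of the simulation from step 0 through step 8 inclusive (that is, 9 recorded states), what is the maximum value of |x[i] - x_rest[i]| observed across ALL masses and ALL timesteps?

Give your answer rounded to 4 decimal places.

Answer: 2.1673

Derivation:
Step 0: x=[2.0000 6.0000 11.0000 15.0000] v=[0.0000 -1.0000 0.0000 0.0000]
Step 1: x=[2.0400 5.9200 10.9800 15.0000] v=[0.4000 -0.8000 -0.2000 0.0000]
Step 2: x=[2.1168 5.8636 10.9392 14.9996] v=[0.7680 -0.5640 -0.4080 -0.0040]
Step 3: x=[2.2262 5.8338 10.8781 14.9980] v=[1.0940 -0.2982 -0.6110 -0.0161]
Step 4: x=[2.3632 5.8327 10.7985 14.9940] v=[1.3703 -0.0109 -0.7959 -0.0401]
Step 5: x=[2.5224 5.8615 10.7035 14.9861] v=[1.5916 0.2884 -0.9500 -0.0792]
Step 6: x=[2.6979 5.9204 10.5973 14.9725] v=[1.7549 0.5890 -1.0619 -0.1357]
Step 7: x=[2.8839 6.0084 10.4851 14.9514] v=[1.8598 0.8799 -1.1222 -0.2107]
Step 8: x=[3.0747 6.1234 10.3727 14.9210] v=[1.9079 1.1503 -1.1243 -0.3040]
Max displacement = 2.1673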